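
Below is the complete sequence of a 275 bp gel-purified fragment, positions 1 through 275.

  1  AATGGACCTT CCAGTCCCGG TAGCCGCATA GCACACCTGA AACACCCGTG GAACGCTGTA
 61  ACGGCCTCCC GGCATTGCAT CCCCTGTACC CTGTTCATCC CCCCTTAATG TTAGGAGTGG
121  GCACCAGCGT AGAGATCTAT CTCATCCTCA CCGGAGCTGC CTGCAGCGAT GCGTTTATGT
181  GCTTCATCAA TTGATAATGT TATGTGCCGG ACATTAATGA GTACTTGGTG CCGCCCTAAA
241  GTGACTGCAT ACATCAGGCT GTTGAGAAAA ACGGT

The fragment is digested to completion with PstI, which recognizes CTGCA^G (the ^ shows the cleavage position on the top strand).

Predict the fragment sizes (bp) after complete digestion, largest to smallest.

165, 110 bp

The PstI site (CTGCAG) starts at position 161.
PstI cuts after base 5 of each site (before the last base), so after position 165.
Linear molecule, 1 cut → 2 fragments:
  1–165 → 165 bp
  166–275 → 110 bp
Sorted largest to smallest: 165, 110 bp.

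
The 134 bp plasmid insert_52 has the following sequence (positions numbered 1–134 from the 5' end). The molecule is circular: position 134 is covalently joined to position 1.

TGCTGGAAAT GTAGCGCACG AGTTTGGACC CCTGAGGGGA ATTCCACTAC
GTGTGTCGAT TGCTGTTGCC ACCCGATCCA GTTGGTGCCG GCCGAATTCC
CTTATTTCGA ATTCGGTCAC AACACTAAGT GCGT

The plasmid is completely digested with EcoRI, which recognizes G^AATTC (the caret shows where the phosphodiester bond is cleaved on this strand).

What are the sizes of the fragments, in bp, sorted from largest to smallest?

64, 55, 15 bp

EcoRI sites (GAATTC) start at positions 39, 94, 109.
EcoRI cuts after the first base of each site, so after positions 39, 94, 109.
Circular molecule, 3 cuts → 3 fragments:
  40–94 → 55 bp
  95–109 → 15 bp
  110–134 then 1–39 → 25 + 39 = 64 bp
Sorted largest to smallest: 64, 55, 15 bp.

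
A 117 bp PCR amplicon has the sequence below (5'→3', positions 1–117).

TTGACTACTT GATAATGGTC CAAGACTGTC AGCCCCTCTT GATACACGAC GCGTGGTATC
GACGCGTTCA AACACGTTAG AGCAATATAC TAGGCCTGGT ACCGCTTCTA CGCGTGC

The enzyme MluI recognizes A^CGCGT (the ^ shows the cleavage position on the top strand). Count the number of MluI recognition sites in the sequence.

ACGCGT occurs starting at positions 49, 62, 110.
MluI cuts at 3 sites.

3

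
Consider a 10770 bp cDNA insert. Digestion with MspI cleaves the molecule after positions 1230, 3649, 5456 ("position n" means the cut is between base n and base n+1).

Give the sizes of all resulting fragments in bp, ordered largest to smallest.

Linear molecule, 3 cuts → 4 fragments:
  1230 − 0 = 1230 bp
  3649 − 1230 = 2419 bp
  5456 − 3649 = 1807 bp
  10770 − 5456 = 5314 bp
Sorted largest to smallest: 5314, 2419, 1807, 1230 bp.

5314, 2419, 1807, 1230 bp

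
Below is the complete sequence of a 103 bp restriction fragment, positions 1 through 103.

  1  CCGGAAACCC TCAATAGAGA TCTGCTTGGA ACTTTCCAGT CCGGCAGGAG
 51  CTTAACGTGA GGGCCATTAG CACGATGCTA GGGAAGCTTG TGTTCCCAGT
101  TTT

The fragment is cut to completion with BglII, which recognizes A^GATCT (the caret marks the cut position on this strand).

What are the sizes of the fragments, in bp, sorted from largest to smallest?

85, 18 bp

The BglII site (AGATCT) starts at position 18.
BglII cuts after the first base of each site, so after position 18.
Linear molecule, 1 cut → 2 fragments:
  1–18 → 18 bp
  19–103 → 85 bp
Sorted largest to smallest: 85, 18 bp.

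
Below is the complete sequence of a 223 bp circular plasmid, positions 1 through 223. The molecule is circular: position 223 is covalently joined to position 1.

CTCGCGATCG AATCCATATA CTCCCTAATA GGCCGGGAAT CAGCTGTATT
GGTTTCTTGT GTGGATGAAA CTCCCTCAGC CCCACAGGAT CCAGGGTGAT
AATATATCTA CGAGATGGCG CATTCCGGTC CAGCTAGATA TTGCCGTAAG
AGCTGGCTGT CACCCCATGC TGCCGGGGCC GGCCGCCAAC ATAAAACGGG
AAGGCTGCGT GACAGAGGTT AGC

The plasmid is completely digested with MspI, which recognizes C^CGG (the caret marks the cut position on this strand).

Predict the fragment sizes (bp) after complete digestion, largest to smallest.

92, 77, 48, 6 bp

MspI sites (CCGG) start at positions 33, 125, 173, 179.
MspI cuts after the first base of each site, so after positions 33, 125, 173, 179.
Circular molecule, 4 cuts → 4 fragments:
  34–125 → 92 bp
  126–173 → 48 bp
  174–179 → 6 bp
  180–223 then 1–33 → 44 + 33 = 77 bp
Sorted largest to smallest: 92, 77, 48, 6 bp.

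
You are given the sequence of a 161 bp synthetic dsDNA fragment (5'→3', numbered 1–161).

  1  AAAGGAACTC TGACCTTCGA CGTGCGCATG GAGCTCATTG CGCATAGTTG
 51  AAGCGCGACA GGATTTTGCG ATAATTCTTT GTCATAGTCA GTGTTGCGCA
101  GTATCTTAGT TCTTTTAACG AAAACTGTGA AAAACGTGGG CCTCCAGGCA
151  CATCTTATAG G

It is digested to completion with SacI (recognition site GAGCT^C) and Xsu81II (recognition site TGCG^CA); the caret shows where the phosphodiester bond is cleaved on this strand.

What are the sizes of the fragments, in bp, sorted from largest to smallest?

63, 56, 26, 9, 7 bp

The SacI site (GAGCTC) starts at position 31.
SacI cuts after base 5 of each site (before the last base), so after position 35.
Xsu81II sites (TGCGCA) start at positions 23, 39, 95.
Xsu81II cuts after base 4 of each site, so after positions 26, 42, 98.
Combined cut positions: 26, 35, 42, 98.
Linear molecule, 4 cuts → 5 fragments:
  1–26 → 26 bp
  27–35 → 9 bp
  36–42 → 7 bp
  43–98 → 56 bp
  99–161 → 63 bp
Sorted largest to smallest: 63, 56, 26, 9, 7 bp.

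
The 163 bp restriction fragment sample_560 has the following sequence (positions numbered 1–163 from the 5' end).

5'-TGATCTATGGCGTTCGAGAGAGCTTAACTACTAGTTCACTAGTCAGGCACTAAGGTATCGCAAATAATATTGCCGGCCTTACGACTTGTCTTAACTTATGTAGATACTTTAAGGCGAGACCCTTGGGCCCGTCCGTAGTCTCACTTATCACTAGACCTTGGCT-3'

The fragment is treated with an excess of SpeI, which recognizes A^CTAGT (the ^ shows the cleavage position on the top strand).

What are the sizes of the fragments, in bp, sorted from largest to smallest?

SpeI sites (ACTAGT) start at positions 30, 38.
SpeI cuts after the first base of each site, so after positions 30, 38.
Linear molecule, 2 cuts → 3 fragments:
  1–30 → 30 bp
  31–38 → 8 bp
  39–163 → 125 bp
Sorted largest to smallest: 125, 30, 8 bp.

125, 30, 8 bp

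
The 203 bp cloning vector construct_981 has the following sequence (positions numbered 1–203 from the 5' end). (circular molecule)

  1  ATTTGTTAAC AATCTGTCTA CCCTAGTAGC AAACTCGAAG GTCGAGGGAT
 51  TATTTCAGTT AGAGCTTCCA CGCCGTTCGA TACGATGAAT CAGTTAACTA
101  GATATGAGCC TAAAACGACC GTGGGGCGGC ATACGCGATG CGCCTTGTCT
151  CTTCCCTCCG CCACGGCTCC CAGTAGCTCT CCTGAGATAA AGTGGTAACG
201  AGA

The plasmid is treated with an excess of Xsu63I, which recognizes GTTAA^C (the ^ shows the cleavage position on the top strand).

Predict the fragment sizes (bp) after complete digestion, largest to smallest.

115, 88 bp

Xsu63I sites (GTTAAC) start at positions 5, 93.
Xsu63I cuts after base 5 of each site (before the last base), so after positions 9, 97.
Circular molecule, 2 cuts → 2 fragments:
  10–97 → 88 bp
  98–203 then 1–9 → 106 + 9 = 115 bp
Sorted largest to smallest: 115, 88 bp.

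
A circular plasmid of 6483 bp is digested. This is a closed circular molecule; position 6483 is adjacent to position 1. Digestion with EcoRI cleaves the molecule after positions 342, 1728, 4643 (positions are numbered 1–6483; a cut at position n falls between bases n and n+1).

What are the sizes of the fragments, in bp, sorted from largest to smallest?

Circular molecule, 3 cuts → 3 fragments:
  1728 − 342 = 1386 bp
  4643 − 1728 = 2915 bp
  wrap: 6483 − 4643 + 342 = 2182 bp
Sorted largest to smallest: 2915, 2182, 1386 bp.

2915, 2182, 1386 bp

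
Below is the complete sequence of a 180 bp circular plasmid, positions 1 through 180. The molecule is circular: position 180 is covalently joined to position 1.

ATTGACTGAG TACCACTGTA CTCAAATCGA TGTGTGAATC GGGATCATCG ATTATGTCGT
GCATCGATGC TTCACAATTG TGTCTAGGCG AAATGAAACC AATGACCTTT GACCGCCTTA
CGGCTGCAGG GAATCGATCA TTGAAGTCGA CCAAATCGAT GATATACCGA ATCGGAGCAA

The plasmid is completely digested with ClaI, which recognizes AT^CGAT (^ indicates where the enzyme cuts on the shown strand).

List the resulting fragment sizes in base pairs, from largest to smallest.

70, 51, 22, 21, 16 bp

ClaI sites (ATCGAT) start at positions 26, 47, 63, 133, 155.
ClaI cuts after base 2 of each site, so after positions 27, 48, 64, 134, 156.
Circular molecule, 5 cuts → 5 fragments:
  28–48 → 21 bp
  49–64 → 16 bp
  65–134 → 70 bp
  135–156 → 22 bp
  157–180 then 1–27 → 24 + 27 = 51 bp
Sorted largest to smallest: 70, 51, 22, 21, 16 bp.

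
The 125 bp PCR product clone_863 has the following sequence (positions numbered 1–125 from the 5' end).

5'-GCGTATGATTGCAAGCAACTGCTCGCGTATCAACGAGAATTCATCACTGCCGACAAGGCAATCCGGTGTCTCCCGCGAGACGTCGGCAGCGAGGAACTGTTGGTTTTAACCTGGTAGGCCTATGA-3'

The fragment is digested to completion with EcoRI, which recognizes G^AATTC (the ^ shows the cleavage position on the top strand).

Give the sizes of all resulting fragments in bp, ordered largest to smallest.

The EcoRI site (GAATTC) starts at position 37.
EcoRI cuts after the first base of each site, so after position 37.
Linear molecule, 1 cut → 2 fragments:
  1–37 → 37 bp
  38–125 → 88 bp
Sorted largest to smallest: 88, 37 bp.

88, 37 bp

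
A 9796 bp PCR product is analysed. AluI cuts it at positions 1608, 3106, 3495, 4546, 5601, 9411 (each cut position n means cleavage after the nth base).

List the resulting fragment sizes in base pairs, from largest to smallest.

3810, 1608, 1498, 1055, 1051, 389, 385 bp

Linear molecule, 6 cuts → 7 fragments:
  1608 − 0 = 1608 bp
  3106 − 1608 = 1498 bp
  3495 − 3106 = 389 bp
  4546 − 3495 = 1051 bp
  5601 − 4546 = 1055 bp
  9411 − 5601 = 3810 bp
  9796 − 9411 = 385 bp
Sorted largest to smallest: 3810, 1608, 1498, 1055, 1051, 389, 385 bp.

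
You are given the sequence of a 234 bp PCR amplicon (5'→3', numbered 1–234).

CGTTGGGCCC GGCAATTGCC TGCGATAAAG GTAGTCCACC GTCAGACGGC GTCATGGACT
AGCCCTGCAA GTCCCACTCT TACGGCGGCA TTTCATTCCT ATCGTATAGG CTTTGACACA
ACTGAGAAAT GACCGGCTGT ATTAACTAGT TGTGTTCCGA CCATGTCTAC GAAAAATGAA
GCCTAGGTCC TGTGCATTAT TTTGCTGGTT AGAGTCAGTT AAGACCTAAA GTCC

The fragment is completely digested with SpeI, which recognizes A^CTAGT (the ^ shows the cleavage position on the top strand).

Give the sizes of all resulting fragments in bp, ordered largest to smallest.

145, 89 bp

The SpeI site (ACTAGT) starts at position 145.
SpeI cuts after the first base of each site, so after position 145.
Linear molecule, 1 cut → 2 fragments:
  1–145 → 145 bp
  146–234 → 89 bp
Sorted largest to smallest: 145, 89 bp.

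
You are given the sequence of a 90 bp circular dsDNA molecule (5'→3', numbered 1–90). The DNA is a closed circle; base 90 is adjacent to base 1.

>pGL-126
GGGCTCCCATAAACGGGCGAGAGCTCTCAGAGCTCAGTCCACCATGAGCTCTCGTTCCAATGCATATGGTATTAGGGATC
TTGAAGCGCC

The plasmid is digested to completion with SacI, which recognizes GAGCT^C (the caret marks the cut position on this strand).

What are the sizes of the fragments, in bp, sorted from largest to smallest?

SacI sites (GAGCTC) start at positions 21, 30, 46.
SacI cuts after base 5 of each site (before the last base), so after positions 25, 34, 50.
Circular molecule, 3 cuts → 3 fragments:
  26–34 → 9 bp
  35–50 → 16 bp
  51–90 then 1–25 → 40 + 25 = 65 bp
Sorted largest to smallest: 65, 16, 9 bp.

65, 16, 9 bp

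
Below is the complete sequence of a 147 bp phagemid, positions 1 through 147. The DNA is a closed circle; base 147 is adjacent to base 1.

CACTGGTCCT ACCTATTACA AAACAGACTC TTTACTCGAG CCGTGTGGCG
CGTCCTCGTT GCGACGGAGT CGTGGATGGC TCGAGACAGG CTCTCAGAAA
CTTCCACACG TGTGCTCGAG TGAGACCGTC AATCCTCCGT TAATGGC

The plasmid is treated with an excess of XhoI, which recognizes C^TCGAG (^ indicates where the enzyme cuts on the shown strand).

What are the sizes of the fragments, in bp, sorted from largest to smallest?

XhoI sites (CTCGAG) start at positions 35, 80, 115.
XhoI cuts after the first base of each site, so after positions 35, 80, 115.
Circular molecule, 3 cuts → 3 fragments:
  36–80 → 45 bp
  81–115 → 35 bp
  116–147 then 1–35 → 32 + 35 = 67 bp
Sorted largest to smallest: 67, 45, 35 bp.

67, 45, 35 bp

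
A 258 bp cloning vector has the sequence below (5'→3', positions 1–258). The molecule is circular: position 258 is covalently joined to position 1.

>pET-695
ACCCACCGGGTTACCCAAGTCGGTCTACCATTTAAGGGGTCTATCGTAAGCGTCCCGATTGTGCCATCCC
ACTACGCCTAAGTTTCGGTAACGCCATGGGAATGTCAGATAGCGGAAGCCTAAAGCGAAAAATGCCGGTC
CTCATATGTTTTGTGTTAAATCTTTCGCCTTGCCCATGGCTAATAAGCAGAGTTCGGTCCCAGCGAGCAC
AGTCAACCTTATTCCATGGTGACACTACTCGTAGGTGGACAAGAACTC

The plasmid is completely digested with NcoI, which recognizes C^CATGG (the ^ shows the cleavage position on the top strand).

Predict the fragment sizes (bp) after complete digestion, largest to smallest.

128, 80, 50 bp

NcoI sites (CCATGG) start at positions 94, 174, 224.
NcoI cuts after the first base of each site, so after positions 94, 174, 224.
Circular molecule, 3 cuts → 3 fragments:
  95–174 → 80 bp
  175–224 → 50 bp
  225–258 then 1–94 → 34 + 94 = 128 bp
Sorted largest to smallest: 128, 80, 50 bp.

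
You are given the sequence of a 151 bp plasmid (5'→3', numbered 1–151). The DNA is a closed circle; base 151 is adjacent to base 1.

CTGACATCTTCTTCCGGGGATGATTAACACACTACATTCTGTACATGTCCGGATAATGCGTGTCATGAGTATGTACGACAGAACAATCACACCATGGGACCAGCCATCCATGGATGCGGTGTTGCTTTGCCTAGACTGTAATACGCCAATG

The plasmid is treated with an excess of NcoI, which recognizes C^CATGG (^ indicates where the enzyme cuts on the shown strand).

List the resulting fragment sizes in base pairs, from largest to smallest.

NcoI sites (CCATGG) start at positions 92, 108.
NcoI cuts after the first base of each site, so after positions 92, 108.
Circular molecule, 2 cuts → 2 fragments:
  93–108 → 16 bp
  109–151 then 1–92 → 43 + 92 = 135 bp
Sorted largest to smallest: 135, 16 bp.

135, 16 bp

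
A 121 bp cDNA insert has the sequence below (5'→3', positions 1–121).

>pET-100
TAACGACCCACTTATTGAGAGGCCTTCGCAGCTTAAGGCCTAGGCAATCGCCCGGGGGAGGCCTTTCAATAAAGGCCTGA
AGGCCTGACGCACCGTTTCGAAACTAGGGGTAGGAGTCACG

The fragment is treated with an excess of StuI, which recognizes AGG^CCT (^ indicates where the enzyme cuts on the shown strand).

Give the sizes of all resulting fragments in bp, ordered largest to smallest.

38, 23, 22, 16, 14, 8 bp

StuI sites (AGGCCT) start at positions 20, 36, 59, 73, 81.
StuI cuts after base 3 of each site, so after positions 22, 38, 61, 75, 83.
Linear molecule, 5 cuts → 6 fragments:
  1–22 → 22 bp
  23–38 → 16 bp
  39–61 → 23 bp
  62–75 → 14 bp
  76–83 → 8 bp
  84–121 → 38 bp
Sorted largest to smallest: 38, 23, 22, 16, 14, 8 bp.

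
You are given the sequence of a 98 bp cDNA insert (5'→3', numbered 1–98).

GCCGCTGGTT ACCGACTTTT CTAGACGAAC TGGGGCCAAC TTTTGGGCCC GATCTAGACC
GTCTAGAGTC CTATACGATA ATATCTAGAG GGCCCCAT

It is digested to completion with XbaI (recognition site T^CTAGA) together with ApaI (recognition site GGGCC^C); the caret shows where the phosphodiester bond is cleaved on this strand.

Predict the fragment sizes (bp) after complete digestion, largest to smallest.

XbaI sites (TCTAGA) start at positions 20, 53, 62, 84.
XbaI cuts after the first base of each site, so after positions 20, 53, 62, 84.
ApaI sites (GGGCCC) start at positions 45, 90.
ApaI cuts after base 5 of each site (before the last base), so after positions 49, 94.
Combined cut positions: 20, 49, 53, 62, 84, 94.
Linear molecule, 6 cuts → 7 fragments:
  1–20 → 20 bp
  21–49 → 29 bp
  50–53 → 4 bp
  54–62 → 9 bp
  63–84 → 22 bp
  85–94 → 10 bp
  95–98 → 4 bp
Sorted largest to smallest: 29, 22, 20, 10, 9, 4, 4 bp.

29, 22, 20, 10, 9, 4, 4 bp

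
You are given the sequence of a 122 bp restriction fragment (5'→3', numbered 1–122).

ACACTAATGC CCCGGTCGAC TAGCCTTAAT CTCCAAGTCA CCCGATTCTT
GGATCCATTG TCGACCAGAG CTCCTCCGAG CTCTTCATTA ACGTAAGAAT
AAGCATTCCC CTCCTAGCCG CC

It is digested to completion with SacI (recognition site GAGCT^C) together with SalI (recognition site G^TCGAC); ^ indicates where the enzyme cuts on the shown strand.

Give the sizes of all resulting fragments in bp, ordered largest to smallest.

SacI sites (GAGCTC) start at positions 68, 78.
SacI cuts after base 5 of each site (before the last base), so after positions 72, 82.
SalI sites (GTCGAC) start at positions 15, 60.
SalI cuts after the first base of each site, so after positions 15, 60.
Combined cut positions: 15, 60, 72, 82.
Linear molecule, 4 cuts → 5 fragments:
  1–15 → 15 bp
  16–60 → 45 bp
  61–72 → 12 bp
  73–82 → 10 bp
  83–122 → 40 bp
Sorted largest to smallest: 45, 40, 15, 12, 10 bp.

45, 40, 15, 12, 10 bp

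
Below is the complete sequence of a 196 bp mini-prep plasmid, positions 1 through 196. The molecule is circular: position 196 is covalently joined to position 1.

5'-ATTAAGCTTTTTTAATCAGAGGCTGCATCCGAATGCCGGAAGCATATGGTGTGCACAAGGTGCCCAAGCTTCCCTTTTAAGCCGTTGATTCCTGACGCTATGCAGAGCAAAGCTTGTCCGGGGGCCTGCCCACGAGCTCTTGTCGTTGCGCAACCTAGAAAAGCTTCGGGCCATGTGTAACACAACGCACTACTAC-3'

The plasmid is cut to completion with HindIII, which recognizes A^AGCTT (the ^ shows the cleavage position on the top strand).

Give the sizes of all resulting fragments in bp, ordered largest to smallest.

62, 51, 44, 39 bp

HindIII sites (AAGCTT) start at positions 4, 66, 110, 161.
HindIII cuts after the first base of each site, so after positions 4, 66, 110, 161.
Circular molecule, 4 cuts → 4 fragments:
  5–66 → 62 bp
  67–110 → 44 bp
  111–161 → 51 bp
  162–196 then 1–4 → 35 + 4 = 39 bp
Sorted largest to smallest: 62, 51, 44, 39 bp.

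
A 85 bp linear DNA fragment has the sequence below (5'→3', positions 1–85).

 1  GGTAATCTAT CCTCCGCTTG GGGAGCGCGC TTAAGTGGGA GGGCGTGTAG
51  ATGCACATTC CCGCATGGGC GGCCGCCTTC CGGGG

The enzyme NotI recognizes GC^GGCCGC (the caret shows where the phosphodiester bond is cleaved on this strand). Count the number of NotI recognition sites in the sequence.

1

GCGGCCGC occurs starting at position 69.
NotI cuts at 1 site.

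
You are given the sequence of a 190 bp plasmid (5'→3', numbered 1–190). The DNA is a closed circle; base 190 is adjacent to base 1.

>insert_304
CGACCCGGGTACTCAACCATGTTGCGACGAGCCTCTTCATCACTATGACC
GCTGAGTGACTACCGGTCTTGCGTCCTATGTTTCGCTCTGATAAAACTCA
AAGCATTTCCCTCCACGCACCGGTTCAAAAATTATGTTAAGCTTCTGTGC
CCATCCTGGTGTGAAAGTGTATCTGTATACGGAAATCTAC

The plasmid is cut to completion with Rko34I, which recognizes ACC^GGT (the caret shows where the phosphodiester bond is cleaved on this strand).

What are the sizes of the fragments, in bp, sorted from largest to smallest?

133, 57 bp

Rko34I sites (ACCGGT) start at positions 62, 119.
Rko34I cuts after base 3 of each site, so after positions 64, 121.
Circular molecule, 2 cuts → 2 fragments:
  65–121 → 57 bp
  122–190 then 1–64 → 69 + 64 = 133 bp
Sorted largest to smallest: 133, 57 bp.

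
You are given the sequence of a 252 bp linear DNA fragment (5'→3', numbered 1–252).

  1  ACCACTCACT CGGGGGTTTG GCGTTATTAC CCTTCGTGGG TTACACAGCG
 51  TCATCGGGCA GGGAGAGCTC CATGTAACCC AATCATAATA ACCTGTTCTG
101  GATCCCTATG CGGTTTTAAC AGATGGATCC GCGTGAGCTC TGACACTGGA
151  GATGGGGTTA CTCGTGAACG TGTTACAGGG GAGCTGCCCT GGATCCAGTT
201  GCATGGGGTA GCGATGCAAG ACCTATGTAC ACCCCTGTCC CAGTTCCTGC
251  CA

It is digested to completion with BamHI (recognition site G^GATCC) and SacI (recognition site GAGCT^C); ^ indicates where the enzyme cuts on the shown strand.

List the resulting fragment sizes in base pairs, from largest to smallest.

69, 61, 52, 31, 25, 14 bp

BamHI sites (GGATCC) start at positions 100, 125, 191.
BamHI cuts after the first base of each site, so after positions 100, 125, 191.
SacI sites (GAGCTC) start at positions 65, 135.
SacI cuts after base 5 of each site (before the last base), so after positions 69, 139.
Combined cut positions: 69, 100, 125, 139, 191.
Linear molecule, 5 cuts → 6 fragments:
  1–69 → 69 bp
  70–100 → 31 bp
  101–125 → 25 bp
  126–139 → 14 bp
  140–191 → 52 bp
  192–252 → 61 bp
Sorted largest to smallest: 69, 61, 52, 31, 25, 14 bp.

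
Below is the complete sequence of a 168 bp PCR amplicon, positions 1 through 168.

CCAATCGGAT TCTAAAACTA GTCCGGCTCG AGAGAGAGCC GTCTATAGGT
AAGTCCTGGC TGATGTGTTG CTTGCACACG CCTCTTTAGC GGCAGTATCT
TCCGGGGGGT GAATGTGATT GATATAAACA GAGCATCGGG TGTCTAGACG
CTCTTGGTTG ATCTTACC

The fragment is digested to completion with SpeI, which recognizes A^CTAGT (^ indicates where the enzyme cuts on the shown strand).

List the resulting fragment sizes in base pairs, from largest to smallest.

151, 17 bp

The SpeI site (ACTAGT) starts at position 17.
SpeI cuts after the first base of each site, so after position 17.
Linear molecule, 1 cut → 2 fragments:
  1–17 → 17 bp
  18–168 → 151 bp
Sorted largest to smallest: 151, 17 bp.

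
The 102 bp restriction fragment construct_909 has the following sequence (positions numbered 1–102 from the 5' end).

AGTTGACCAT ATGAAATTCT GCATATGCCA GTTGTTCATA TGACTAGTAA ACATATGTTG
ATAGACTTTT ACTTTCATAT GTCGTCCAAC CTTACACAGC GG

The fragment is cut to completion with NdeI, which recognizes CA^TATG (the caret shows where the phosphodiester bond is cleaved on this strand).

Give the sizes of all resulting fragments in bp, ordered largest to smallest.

25, 24, 15, 15, 14, 9 bp

NdeI sites (CATATG) start at positions 8, 22, 37, 52, 76.
NdeI cuts after base 2 of each site, so after positions 9, 23, 38, 53, 77.
Linear molecule, 5 cuts → 6 fragments:
  1–9 → 9 bp
  10–23 → 14 bp
  24–38 → 15 bp
  39–53 → 15 bp
  54–77 → 24 bp
  78–102 → 25 bp
Sorted largest to smallest: 25, 24, 15, 15, 14, 9 bp.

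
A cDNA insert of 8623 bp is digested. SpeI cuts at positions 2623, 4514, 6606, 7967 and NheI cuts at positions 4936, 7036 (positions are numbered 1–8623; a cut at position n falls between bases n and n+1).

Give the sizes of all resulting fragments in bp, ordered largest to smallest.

2623, 1891, 1670, 931, 656, 430, 422 bp

Combined cut positions (sorted): 2623, 4514, 4936, 6606, 7036, 7967.
Linear molecule, 6 cuts → 7 fragments:
  2623 − 0 = 2623 bp
  4514 − 2623 = 1891 bp
  4936 − 4514 = 422 bp
  6606 − 4936 = 1670 bp
  7036 − 6606 = 430 bp
  7967 − 7036 = 931 bp
  8623 − 7967 = 656 bp
Sorted largest to smallest: 2623, 1891, 1670, 931, 656, 430, 422 bp.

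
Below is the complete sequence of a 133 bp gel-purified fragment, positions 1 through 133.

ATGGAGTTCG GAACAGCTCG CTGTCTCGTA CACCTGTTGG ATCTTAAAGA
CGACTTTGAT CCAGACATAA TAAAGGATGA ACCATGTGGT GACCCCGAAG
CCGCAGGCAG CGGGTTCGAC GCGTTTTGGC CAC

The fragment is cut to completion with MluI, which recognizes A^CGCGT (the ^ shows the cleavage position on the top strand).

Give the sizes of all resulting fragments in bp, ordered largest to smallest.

119, 14 bp

The MluI site (ACGCGT) starts at position 119.
MluI cuts after the first base of each site, so after position 119.
Linear molecule, 1 cut → 2 fragments:
  1–119 → 119 bp
  120–133 → 14 bp
Sorted largest to smallest: 119, 14 bp.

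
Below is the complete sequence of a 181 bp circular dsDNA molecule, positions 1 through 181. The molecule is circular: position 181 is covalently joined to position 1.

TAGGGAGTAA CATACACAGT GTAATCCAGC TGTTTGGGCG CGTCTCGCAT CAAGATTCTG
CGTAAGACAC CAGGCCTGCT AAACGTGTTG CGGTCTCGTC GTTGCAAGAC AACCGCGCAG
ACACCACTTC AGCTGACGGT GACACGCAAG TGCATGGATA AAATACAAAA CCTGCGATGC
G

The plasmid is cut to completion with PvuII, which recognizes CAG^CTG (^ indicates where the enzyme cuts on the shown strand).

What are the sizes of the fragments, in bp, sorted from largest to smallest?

PvuII sites (CAGCTG) start at positions 27, 130.
PvuII cuts after base 3 of each site, so after positions 29, 132.
Circular molecule, 2 cuts → 2 fragments:
  30–132 → 103 bp
  133–181 then 1–29 → 49 + 29 = 78 bp
Sorted largest to smallest: 103, 78 bp.

103, 78 bp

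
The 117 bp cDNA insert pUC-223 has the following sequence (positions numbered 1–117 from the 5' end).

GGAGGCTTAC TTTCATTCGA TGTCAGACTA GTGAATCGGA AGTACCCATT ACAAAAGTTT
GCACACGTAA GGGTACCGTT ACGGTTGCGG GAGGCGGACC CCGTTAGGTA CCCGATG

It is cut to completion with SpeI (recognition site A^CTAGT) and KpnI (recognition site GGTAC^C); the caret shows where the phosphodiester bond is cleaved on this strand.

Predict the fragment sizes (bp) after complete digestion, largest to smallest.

49, 35, 27, 6 bp

The SpeI site (ACTAGT) starts at position 27.
SpeI cuts after the first base of each site, so after position 27.
KpnI sites (GGTACC) start at positions 72, 107.
KpnI cuts after base 5 of each site (before the last base), so after positions 76, 111.
Combined cut positions: 27, 76, 111.
Linear molecule, 3 cuts → 4 fragments:
  1–27 → 27 bp
  28–76 → 49 bp
  77–111 → 35 bp
  112–117 → 6 bp
Sorted largest to smallest: 49, 35, 27, 6 bp.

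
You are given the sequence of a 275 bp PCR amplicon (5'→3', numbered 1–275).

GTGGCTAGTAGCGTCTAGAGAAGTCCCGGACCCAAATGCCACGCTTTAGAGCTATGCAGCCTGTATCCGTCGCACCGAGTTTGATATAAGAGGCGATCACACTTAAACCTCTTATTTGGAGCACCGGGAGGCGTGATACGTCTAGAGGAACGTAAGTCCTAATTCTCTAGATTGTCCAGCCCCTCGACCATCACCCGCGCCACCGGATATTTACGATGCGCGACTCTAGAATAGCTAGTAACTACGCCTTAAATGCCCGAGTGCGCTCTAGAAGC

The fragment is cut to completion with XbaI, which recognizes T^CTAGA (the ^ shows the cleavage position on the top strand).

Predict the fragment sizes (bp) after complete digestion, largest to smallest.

XbaI sites (TCTAGA) start at positions 14, 141, 166, 225, 267.
XbaI cuts after the first base of each site, so after positions 14, 141, 166, 225, 267.
Linear molecule, 5 cuts → 6 fragments:
  1–14 → 14 bp
  15–141 → 127 bp
  142–166 → 25 bp
  167–225 → 59 bp
  226–267 → 42 bp
  268–275 → 8 bp
Sorted largest to smallest: 127, 59, 42, 25, 14, 8 bp.

127, 59, 42, 25, 14, 8 bp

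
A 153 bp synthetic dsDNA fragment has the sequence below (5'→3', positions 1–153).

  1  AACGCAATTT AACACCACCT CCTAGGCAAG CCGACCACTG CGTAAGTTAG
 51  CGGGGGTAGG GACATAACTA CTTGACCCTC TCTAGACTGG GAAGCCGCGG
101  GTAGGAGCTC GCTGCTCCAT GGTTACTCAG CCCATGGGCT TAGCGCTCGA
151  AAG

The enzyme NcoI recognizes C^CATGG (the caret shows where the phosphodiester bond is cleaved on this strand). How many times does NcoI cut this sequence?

CCATGG occurs starting at positions 117, 132.
NcoI cuts at 2 sites.

2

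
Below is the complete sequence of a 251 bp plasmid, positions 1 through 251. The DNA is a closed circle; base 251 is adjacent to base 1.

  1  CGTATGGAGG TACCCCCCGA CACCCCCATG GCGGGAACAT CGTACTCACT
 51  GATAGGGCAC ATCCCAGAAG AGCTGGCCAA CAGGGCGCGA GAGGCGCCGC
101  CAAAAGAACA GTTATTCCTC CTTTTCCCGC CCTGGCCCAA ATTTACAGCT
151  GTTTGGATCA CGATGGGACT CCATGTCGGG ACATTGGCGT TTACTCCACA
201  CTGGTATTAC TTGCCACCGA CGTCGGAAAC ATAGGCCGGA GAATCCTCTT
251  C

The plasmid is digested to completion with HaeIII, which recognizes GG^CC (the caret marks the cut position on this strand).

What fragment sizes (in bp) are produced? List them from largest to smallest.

100, 92, 59 bp

HaeIII sites (GGCC) start at positions 75, 134, 234.
HaeIII cuts after base 2 of each site, so after positions 76, 135, 235.
Circular molecule, 3 cuts → 3 fragments:
  77–135 → 59 bp
  136–235 → 100 bp
  236–251 then 1–76 → 16 + 76 = 92 bp
Sorted largest to smallest: 100, 92, 59 bp.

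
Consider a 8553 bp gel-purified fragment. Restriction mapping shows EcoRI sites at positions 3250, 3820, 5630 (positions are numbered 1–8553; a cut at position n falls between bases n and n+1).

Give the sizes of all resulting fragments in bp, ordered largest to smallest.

3250, 2923, 1810, 570 bp

Linear molecule, 3 cuts → 4 fragments:
  3250 − 0 = 3250 bp
  3820 − 3250 = 570 bp
  5630 − 3820 = 1810 bp
  8553 − 5630 = 2923 bp
Sorted largest to smallest: 3250, 2923, 1810, 570 bp.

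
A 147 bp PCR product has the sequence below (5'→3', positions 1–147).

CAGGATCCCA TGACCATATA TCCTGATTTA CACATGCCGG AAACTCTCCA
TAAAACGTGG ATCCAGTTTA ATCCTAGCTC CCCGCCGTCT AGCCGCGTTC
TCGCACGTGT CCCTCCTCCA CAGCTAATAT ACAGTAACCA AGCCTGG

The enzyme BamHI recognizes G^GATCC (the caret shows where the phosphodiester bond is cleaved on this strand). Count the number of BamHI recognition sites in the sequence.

GGATCC occurs starting at positions 3, 59.
BamHI cuts at 2 sites.

2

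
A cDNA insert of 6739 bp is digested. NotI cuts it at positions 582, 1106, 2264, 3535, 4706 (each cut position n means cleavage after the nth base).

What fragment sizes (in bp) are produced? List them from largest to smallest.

2033, 1271, 1171, 1158, 582, 524 bp

Linear molecule, 5 cuts → 6 fragments:
  582 − 0 = 582 bp
  1106 − 582 = 524 bp
  2264 − 1106 = 1158 bp
  3535 − 2264 = 1271 bp
  4706 − 3535 = 1171 bp
  6739 − 4706 = 2033 bp
Sorted largest to smallest: 2033, 1271, 1171, 1158, 582, 524 bp.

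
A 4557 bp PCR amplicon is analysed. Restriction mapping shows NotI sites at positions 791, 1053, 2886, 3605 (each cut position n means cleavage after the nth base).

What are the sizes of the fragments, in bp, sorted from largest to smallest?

1833, 952, 791, 719, 262 bp

Linear molecule, 4 cuts → 5 fragments:
  791 − 0 = 791 bp
  1053 − 791 = 262 bp
  2886 − 1053 = 1833 bp
  3605 − 2886 = 719 bp
  4557 − 3605 = 952 bp
Sorted largest to smallest: 1833, 952, 791, 719, 262 bp.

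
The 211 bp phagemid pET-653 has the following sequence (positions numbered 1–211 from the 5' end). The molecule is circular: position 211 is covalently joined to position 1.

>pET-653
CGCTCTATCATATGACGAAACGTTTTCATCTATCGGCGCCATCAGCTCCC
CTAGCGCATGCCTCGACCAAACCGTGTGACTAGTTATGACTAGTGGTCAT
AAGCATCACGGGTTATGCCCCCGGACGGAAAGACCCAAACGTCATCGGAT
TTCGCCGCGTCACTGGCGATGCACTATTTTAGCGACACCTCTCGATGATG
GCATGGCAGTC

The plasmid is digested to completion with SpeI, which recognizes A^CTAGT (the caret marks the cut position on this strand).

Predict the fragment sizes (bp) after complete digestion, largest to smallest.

201, 10 bp

SpeI sites (ACTAGT) start at positions 79, 89.
SpeI cuts after the first base of each site, so after positions 79, 89.
Circular molecule, 2 cuts → 2 fragments:
  80–89 → 10 bp
  90–211 then 1–79 → 122 + 79 = 201 bp
Sorted largest to smallest: 201, 10 bp.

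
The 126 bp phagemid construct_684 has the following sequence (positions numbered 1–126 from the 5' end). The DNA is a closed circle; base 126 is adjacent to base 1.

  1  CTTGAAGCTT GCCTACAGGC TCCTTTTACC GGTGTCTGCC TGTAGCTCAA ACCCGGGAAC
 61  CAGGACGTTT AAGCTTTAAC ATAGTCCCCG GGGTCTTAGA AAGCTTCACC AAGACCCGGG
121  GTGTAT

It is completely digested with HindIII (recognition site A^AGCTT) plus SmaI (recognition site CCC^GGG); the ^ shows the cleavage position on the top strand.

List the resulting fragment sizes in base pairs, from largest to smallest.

49, 18, 17, 16, 14, 12 bp

HindIII sites (AAGCTT) start at positions 5, 71, 101.
HindIII cuts after the first base of each site, so after positions 5, 71, 101.
SmaI sites (CCCGGG) start at positions 52, 87, 115.
SmaI cuts after base 3 of each site, so after positions 54, 89, 117.
Combined cut positions: 5, 54, 71, 89, 101, 117.
Circular molecule, 6 cuts → 6 fragments:
  6–54 → 49 bp
  55–71 → 17 bp
  72–89 → 18 bp
  90–101 → 12 bp
  102–117 → 16 bp
  118–126 then 1–5 → 9 + 5 = 14 bp
Sorted largest to smallest: 49, 18, 17, 16, 14, 12 bp.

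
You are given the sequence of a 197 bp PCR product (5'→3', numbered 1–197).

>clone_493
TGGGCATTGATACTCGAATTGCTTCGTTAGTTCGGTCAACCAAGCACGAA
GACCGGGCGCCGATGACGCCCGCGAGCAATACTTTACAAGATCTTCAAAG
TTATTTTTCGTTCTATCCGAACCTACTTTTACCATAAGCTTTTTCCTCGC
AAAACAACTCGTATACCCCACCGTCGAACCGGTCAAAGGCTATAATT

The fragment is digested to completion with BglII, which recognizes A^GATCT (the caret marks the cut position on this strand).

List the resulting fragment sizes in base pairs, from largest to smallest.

The BglII site (AGATCT) starts at position 89.
BglII cuts after the first base of each site, so after position 89.
Linear molecule, 1 cut → 2 fragments:
  1–89 → 89 bp
  90–197 → 108 bp
Sorted largest to smallest: 108, 89 bp.

108, 89 bp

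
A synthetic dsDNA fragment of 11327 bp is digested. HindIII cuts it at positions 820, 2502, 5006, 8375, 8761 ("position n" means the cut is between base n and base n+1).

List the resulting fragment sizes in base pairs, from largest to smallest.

Linear molecule, 5 cuts → 6 fragments:
  820 − 0 = 820 bp
  2502 − 820 = 1682 bp
  5006 − 2502 = 2504 bp
  8375 − 5006 = 3369 bp
  8761 − 8375 = 386 bp
  11327 − 8761 = 2566 bp
Sorted largest to smallest: 3369, 2566, 2504, 1682, 820, 386 bp.

3369, 2566, 2504, 1682, 820, 386 bp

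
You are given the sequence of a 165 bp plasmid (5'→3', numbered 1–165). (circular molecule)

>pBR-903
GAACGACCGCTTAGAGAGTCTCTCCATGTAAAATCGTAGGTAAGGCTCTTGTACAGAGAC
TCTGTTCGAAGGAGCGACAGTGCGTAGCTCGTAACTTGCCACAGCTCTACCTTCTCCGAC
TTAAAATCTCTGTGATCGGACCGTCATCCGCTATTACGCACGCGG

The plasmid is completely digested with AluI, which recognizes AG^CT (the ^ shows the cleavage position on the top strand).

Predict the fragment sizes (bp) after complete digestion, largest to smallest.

148, 17 bp

AluI sites (AGCT) start at positions 86, 103.
AluI cuts after base 2 of each site, so after positions 87, 104.
Circular molecule, 2 cuts → 2 fragments:
  88–104 → 17 bp
  105–165 then 1–87 → 61 + 87 = 148 bp
Sorted largest to smallest: 148, 17 bp.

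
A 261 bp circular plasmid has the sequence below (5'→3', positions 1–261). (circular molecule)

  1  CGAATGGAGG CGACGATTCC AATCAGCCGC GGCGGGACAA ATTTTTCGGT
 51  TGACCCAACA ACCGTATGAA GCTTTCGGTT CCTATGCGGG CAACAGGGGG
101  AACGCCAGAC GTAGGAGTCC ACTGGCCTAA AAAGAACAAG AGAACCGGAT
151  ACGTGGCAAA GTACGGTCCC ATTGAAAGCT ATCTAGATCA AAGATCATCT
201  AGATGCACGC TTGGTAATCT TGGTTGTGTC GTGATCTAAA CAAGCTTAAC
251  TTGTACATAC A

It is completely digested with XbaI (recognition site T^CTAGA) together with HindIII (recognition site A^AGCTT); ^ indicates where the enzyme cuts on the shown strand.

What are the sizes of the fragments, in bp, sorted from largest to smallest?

XbaI sites (TCTAGA) start at positions 182, 198.
XbaI cuts after the first base of each site, so after positions 182, 198.
HindIII sites (AAGCTT) start at positions 69, 242.
HindIII cuts after the first base of each site, so after positions 69, 242.
Combined cut positions: 69, 182, 198, 242.
Circular molecule, 4 cuts → 4 fragments:
  70–182 → 113 bp
  183–198 → 16 bp
  199–242 → 44 bp
  243–261 then 1–69 → 19 + 69 = 88 bp
Sorted largest to smallest: 113, 88, 44, 16 bp.

113, 88, 44, 16 bp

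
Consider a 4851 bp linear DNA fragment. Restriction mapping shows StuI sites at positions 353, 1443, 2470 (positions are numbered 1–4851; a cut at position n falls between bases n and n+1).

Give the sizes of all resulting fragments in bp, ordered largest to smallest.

Linear molecule, 3 cuts → 4 fragments:
  353 − 0 = 353 bp
  1443 − 353 = 1090 bp
  2470 − 1443 = 1027 bp
  4851 − 2470 = 2381 bp
Sorted largest to smallest: 2381, 1090, 1027, 353 bp.

2381, 1090, 1027, 353 bp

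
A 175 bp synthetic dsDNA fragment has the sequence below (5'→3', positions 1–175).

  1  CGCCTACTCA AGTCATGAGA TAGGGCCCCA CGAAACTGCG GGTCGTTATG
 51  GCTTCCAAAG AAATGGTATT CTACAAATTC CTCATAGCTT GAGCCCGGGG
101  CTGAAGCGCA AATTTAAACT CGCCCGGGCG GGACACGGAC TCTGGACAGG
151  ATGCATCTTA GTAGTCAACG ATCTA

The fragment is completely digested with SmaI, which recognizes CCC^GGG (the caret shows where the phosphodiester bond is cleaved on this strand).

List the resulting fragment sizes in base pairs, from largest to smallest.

96, 50, 29 bp

SmaI sites (CCCGGG) start at positions 94, 123.
SmaI cuts after base 3 of each site, so after positions 96, 125.
Linear molecule, 2 cuts → 3 fragments:
  1–96 → 96 bp
  97–125 → 29 bp
  126–175 → 50 bp
Sorted largest to smallest: 96, 50, 29 bp.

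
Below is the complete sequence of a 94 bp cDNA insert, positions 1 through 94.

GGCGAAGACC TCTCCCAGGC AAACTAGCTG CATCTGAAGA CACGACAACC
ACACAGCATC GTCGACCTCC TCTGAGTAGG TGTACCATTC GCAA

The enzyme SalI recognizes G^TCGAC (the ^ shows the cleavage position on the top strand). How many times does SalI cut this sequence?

GTCGAC occurs starting at position 61.
SalI cuts at 1 site.

1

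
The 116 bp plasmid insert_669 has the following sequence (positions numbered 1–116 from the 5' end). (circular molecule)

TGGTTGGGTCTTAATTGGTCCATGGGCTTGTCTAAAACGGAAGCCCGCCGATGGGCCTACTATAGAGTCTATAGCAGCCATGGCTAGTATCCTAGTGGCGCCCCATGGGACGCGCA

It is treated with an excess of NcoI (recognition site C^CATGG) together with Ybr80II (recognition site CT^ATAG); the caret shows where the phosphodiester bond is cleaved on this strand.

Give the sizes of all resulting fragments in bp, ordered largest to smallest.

41, 33, 25, 9, 8 bp

NcoI sites (CCATGG) start at positions 20, 78, 103.
NcoI cuts after the first base of each site, so after positions 20, 78, 103.
Ybr80II sites (CTATAG) start at positions 60, 69.
Ybr80II cuts after base 2 of each site, so after positions 61, 70.
Combined cut positions: 20, 61, 70, 78, 103.
Circular molecule, 5 cuts → 5 fragments:
  21–61 → 41 bp
  62–70 → 9 bp
  71–78 → 8 bp
  79–103 → 25 bp
  104–116 then 1–20 → 13 + 20 = 33 bp
Sorted largest to smallest: 41, 33, 25, 9, 8 bp.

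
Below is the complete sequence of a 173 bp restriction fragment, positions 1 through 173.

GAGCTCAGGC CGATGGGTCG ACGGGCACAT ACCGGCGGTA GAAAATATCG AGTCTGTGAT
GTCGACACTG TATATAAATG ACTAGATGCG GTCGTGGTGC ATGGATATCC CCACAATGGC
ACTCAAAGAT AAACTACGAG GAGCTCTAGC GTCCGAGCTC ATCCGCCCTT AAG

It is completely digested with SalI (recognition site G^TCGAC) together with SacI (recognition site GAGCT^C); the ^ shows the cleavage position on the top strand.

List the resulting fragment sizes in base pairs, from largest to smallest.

SalI sites (GTCGAC) start at positions 17, 61.
SalI cuts after the first base of each site, so after positions 17, 61.
SacI sites (GAGCTC) start at positions 1, 141, 155.
SacI cuts after base 5 of each site (before the last base), so after positions 5, 145, 159.
Combined cut positions: 5, 17, 61, 145, 159.
Linear molecule, 5 cuts → 6 fragments:
  1–5 → 5 bp
  6–17 → 12 bp
  18–61 → 44 bp
  62–145 → 84 bp
  146–159 → 14 bp
  160–173 → 14 bp
Sorted largest to smallest: 84, 44, 14, 14, 12, 5 bp.

84, 44, 14, 14, 12, 5 bp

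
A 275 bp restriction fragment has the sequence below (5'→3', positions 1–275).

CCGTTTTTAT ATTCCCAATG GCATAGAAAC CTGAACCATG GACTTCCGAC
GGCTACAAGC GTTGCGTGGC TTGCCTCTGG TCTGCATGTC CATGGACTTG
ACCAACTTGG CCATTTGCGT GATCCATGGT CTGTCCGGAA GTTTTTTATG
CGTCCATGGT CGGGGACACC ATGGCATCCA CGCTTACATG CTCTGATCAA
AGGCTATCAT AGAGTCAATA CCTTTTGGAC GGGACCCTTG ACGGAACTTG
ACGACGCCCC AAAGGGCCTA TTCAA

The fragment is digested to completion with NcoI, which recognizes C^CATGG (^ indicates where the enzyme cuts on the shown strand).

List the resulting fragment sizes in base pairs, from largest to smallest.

NcoI sites (CCATGG) start at positions 36, 90, 124, 154, 169.
NcoI cuts after the first base of each site, so after positions 36, 90, 124, 154, 169.
Linear molecule, 5 cuts → 6 fragments:
  1–36 → 36 bp
  37–90 → 54 bp
  91–124 → 34 bp
  125–154 → 30 bp
  155–169 → 15 bp
  170–275 → 106 bp
Sorted largest to smallest: 106, 54, 36, 34, 30, 15 bp.

106, 54, 36, 34, 30, 15 bp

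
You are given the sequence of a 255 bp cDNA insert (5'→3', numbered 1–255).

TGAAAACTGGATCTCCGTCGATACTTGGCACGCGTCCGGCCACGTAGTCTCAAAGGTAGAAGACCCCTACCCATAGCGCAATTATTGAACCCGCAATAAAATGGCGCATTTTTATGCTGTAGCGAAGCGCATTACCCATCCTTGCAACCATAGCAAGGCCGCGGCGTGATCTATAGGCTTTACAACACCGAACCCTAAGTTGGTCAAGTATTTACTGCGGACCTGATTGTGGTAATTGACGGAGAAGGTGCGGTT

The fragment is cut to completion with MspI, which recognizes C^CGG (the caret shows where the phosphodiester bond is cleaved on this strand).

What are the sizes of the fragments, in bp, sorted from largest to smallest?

The MspI site (CCGG) starts at position 36.
MspI cuts after the first base of each site, so after position 36.
Linear molecule, 1 cut → 2 fragments:
  1–36 → 36 bp
  37–255 → 219 bp
Sorted largest to smallest: 219, 36 bp.

219, 36 bp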